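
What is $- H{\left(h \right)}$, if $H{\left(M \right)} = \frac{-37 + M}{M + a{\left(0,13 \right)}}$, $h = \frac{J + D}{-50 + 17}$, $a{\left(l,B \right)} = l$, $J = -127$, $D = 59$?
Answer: $\frac{1153}{68} \approx 16.956$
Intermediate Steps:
$h = \frac{68}{33}$ ($h = \frac{-127 + 59}{-50 + 17} = - \frac{68}{-33} = \left(-68\right) \left(- \frac{1}{33}\right) = \frac{68}{33} \approx 2.0606$)
$H{\left(M \right)} = \frac{-37 + M}{M}$ ($H{\left(M \right)} = \frac{-37 + M}{M + 0} = \frac{-37 + M}{M}$)
$- H{\left(h \right)} = - \frac{-37 + \frac{68}{33}}{\frac{68}{33}} = - \frac{33 \left(-1153\right)}{68 \cdot 33} = \left(-1\right) \left(- \frac{1153}{68}\right) = \frac{1153}{68}$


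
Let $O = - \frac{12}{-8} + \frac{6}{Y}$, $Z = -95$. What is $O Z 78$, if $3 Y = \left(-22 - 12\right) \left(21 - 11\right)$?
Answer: $- \frac{182286}{17} \approx -10723.0$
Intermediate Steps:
$Y = - \frac{340}{3}$ ($Y = \frac{\left(-22 - 12\right) \left(21 - 11\right)}{3} = \frac{\left(-34\right) 10}{3} = \frac{1}{3} \left(-340\right) = - \frac{340}{3} \approx -113.33$)
$O = \frac{123}{85}$ ($O = - \frac{12}{-8} + \frac{6}{- \frac{340}{3}} = \left(-12\right) \left(- \frac{1}{8}\right) + 6 \left(- \frac{3}{340}\right) = \frac{3}{2} - \frac{9}{170} = \frac{123}{85} \approx 1.4471$)
$O Z 78 = \frac{123}{85} \left(-95\right) 78 = \left(- \frac{2337}{17}\right) 78 = - \frac{182286}{17}$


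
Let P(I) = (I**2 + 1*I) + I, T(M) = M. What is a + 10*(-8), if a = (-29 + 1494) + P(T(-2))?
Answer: 1385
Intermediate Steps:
P(I) = I**2 + 2*I (P(I) = (I**2 + I) + I = (I + I**2) + I = I**2 + 2*I)
a = 1465 (a = (-29 + 1494) - 2*(2 - 2) = 1465 - 2*0 = 1465 + 0 = 1465)
a + 10*(-8) = 1465 + 10*(-8) = 1465 - 80 = 1385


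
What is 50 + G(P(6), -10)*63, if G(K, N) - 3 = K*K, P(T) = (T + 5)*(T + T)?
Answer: 1097951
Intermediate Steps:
P(T) = 2*T*(5 + T) (P(T) = (5 + T)*(2*T) = 2*T*(5 + T))
G(K, N) = 3 + K² (G(K, N) = 3 + K*K = 3 + K²)
50 + G(P(6), -10)*63 = 50 + (3 + (2*6*(5 + 6))²)*63 = 50 + (3 + (2*6*11)²)*63 = 50 + (3 + 132²)*63 = 50 + (3 + 17424)*63 = 50 + 17427*63 = 50 + 1097901 = 1097951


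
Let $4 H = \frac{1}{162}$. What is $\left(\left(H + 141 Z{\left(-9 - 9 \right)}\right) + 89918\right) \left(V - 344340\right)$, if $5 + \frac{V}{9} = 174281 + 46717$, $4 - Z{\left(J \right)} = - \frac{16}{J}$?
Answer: $\frac{3566407331231}{24} \approx 1.486 \cdot 10^{11}$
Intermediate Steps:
$Z{\left(J \right)} = 4 + \frac{16}{J}$ ($Z{\left(J \right)} = 4 - - \frac{16}{J} = 4 + \frac{16}{J}$)
$H = \frac{1}{648}$ ($H = \frac{1}{4 \cdot 162} = \frac{1}{4} \cdot \frac{1}{162} = \frac{1}{648} \approx 0.0015432$)
$V = 1988937$ ($V = -45 + 9 \left(174281 + 46717\right) = -45 + 9 \cdot 220998 = -45 + 1988982 = 1988937$)
$\left(\left(H + 141 Z{\left(-9 - 9 \right)}\right) + 89918\right) \left(V - 344340\right) = \left(\left(\frac{1}{648} + 141 \left(4 + \frac{16}{-9 - 9}\right)\right) + 89918\right) \left(1988937 - 344340\right) = \left(\left(\frac{1}{648} + 141 \left(4 + \frac{16}{-18}\right)\right) + 89918\right) 1644597 = \left(\left(\frac{1}{648} + 141 \left(4 + 16 \left(- \frac{1}{18}\right)\right)\right) + 89918\right) 1644597 = \left(\left(\frac{1}{648} + 141 \left(4 - \frac{8}{9}\right)\right) + 89918\right) 1644597 = \left(\left(\frac{1}{648} + 141 \cdot \frac{28}{9}\right) + 89918\right) 1644597 = \left(\left(\frac{1}{648} + \frac{1316}{3}\right) + 89918\right) 1644597 = \left(\frac{284257}{648} + 89918\right) 1644597 = \frac{58551121}{648} \cdot 1644597 = \frac{3566407331231}{24}$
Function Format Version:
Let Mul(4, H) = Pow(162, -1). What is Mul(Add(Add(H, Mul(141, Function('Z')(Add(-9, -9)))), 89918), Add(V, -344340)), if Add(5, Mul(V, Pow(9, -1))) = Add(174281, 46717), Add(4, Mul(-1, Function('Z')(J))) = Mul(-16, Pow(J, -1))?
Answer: Rational(3566407331231, 24) ≈ 1.4860e+11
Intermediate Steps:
Function('Z')(J) = Add(4, Mul(16, Pow(J, -1))) (Function('Z')(J) = Add(4, Mul(-1, Mul(-16, Pow(J, -1)))) = Add(4, Mul(16, Pow(J, -1))))
H = Rational(1, 648) (H = Mul(Rational(1, 4), Pow(162, -1)) = Mul(Rational(1, 4), Rational(1, 162)) = Rational(1, 648) ≈ 0.0015432)
V = 1988937 (V = Add(-45, Mul(9, Add(174281, 46717))) = Add(-45, Mul(9, 220998)) = Add(-45, 1988982) = 1988937)
Mul(Add(Add(H, Mul(141, Function('Z')(Add(-9, -9)))), 89918), Add(V, -344340)) = Mul(Add(Add(Rational(1, 648), Mul(141, Add(4, Mul(16, Pow(Add(-9, -9), -1))))), 89918), Add(1988937, -344340)) = Mul(Add(Add(Rational(1, 648), Mul(141, Add(4, Mul(16, Pow(-18, -1))))), 89918), 1644597) = Mul(Add(Add(Rational(1, 648), Mul(141, Add(4, Mul(16, Rational(-1, 18))))), 89918), 1644597) = Mul(Add(Add(Rational(1, 648), Mul(141, Add(4, Rational(-8, 9)))), 89918), 1644597) = Mul(Add(Add(Rational(1, 648), Mul(141, Rational(28, 9))), 89918), 1644597) = Mul(Add(Add(Rational(1, 648), Rational(1316, 3)), 89918), 1644597) = Mul(Add(Rational(284257, 648), 89918), 1644597) = Mul(Rational(58551121, 648), 1644597) = Rational(3566407331231, 24)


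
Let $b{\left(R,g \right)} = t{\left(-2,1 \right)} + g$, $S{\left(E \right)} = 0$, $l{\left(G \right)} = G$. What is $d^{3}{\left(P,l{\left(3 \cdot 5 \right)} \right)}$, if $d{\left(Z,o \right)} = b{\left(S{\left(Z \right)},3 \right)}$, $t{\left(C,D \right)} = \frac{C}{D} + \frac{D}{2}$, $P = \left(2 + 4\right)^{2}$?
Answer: $\frac{27}{8} \approx 3.375$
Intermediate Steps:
$P = 36$ ($P = 6^{2} = 36$)
$t{\left(C,D \right)} = \frac{D}{2} + \frac{C}{D}$ ($t{\left(C,D \right)} = \frac{C}{D} + D \frac{1}{2} = \frac{C}{D} + \frac{D}{2} = \frac{D}{2} + \frac{C}{D}$)
$b{\left(R,g \right)} = - \frac{3}{2} + g$ ($b{\left(R,g \right)} = \left(\frac{1}{2} \cdot 1 - \frac{2}{1}\right) + g = \left(\frac{1}{2} - 2\right) + g = - \frac{3}{2} + g$)
$d{\left(Z,o \right)} = \frac{3}{2}$ ($d{\left(Z,o \right)} = - \frac{3}{2} + 3 = \frac{3}{2}$)
$d^{3}{\left(P,l{\left(3 \cdot 5 \right)} \right)} = \left(\frac{3}{2}\right)^{3} = \frac{27}{8}$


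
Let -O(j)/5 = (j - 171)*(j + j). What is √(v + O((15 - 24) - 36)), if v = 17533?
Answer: I*√79667 ≈ 282.25*I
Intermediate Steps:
O(j) = -10*j*(-171 + j) (O(j) = -5*(j - 171)*(j + j) = -5*(-171 + j)*2*j = -10*j*(-171 + j))
√(v + O((15 - 24) - 36)) = √(17533 + 10*((15 - 24) - 36)*(171 - ((15 - 24) - 36))) = √(17533 + 10*(-9 - 36)*(171 - (-9 - 36))) = √(17533 + 10*(-45)*(171 - 1*(-45))) = √(17533 + 10*(-45)*(171 + 45)) = √(17533 + 10*(-45)*216) = √(17533 - 97200) = √(-79667) = I*√79667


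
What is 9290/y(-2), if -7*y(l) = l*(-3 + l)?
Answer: -6503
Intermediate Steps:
y(l) = -l*(-3 + l)/7
9290/y(-2) = 9290/(((⅐)*(-2)*(3 - 1*(-2)))) = 9290/(((⅐)*(-2)*(3 + 2))) = 9290/(((⅐)*(-2)*5)) = 9290/(-10/7) = 9290*(-7/10) = -6503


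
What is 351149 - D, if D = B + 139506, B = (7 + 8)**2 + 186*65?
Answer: 199328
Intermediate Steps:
B = 12315 (B = 15**2 + 12090 = 225 + 12090 = 12315)
D = 151821 (D = 12315 + 139506 = 151821)
351149 - D = 351149 - 1*151821 = 351149 - 151821 = 199328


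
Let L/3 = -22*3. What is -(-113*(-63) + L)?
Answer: -6921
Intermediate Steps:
L = -198 (L = 3*(-22*3) = 3*(-66) = -198)
-(-113*(-63) + L) = -(-113*(-63) - 198) = -(7119 - 198) = -1*6921 = -6921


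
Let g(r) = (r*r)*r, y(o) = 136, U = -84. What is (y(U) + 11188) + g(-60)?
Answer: -204676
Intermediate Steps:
g(r) = r³ (g(r) = r²*r = r³)
(y(U) + 11188) + g(-60) = (136 + 11188) + (-60)³ = 11324 - 216000 = -204676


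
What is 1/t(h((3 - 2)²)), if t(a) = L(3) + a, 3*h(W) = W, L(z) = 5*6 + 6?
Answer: 3/109 ≈ 0.027523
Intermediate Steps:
L(z) = 36 (L(z) = 30 + 6 = 36)
h(W) = W/3
t(a) = 36 + a
1/t(h((3 - 2)²)) = 1/(36 + (3 - 2)²/3) = 1/(36 + (⅓)*1²) = 1/(36 + (⅓)*1) = 1/(36 + ⅓) = 1/(109/3) = 3/109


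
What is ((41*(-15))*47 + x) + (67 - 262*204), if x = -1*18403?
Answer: -100689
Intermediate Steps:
x = -18403
((41*(-15))*47 + x) + (67 - 262*204) = ((41*(-15))*47 - 18403) + (67 - 262*204) = (-615*47 - 18403) + (67 - 53448) = (-28905 - 18403) - 53381 = -47308 - 53381 = -100689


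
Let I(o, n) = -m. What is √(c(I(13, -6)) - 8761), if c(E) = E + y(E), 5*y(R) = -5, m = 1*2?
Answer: 2*I*√2191 ≈ 93.616*I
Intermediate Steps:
m = 2
y(R) = -1 (y(R) = (⅕)*(-5) = -1)
I(o, n) = -2 (I(o, n) = -1*2 = -2)
c(E) = -1 + E (c(E) = E - 1 = -1 + E)
√(c(I(13, -6)) - 8761) = √((-1 - 2) - 8761) = √(-3 - 8761) = √(-8764) = 2*I*√2191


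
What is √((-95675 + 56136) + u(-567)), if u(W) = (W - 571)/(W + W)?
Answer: 2*I*√39231577/63 ≈ 198.84*I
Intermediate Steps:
u(W) = (-571 + W)/(2*W) (u(W) = (-571 + W)/((2*W)) = (-571 + W)*(1/(2*W)) = (-571 + W)/(2*W))
√((-95675 + 56136) + u(-567)) = √((-95675 + 56136) + (½)*(-571 - 567)/(-567)) = √(-39539 + (½)*(-1/567)*(-1138)) = √(-39539 + 569/567) = √(-22418044/567) = 2*I*√39231577/63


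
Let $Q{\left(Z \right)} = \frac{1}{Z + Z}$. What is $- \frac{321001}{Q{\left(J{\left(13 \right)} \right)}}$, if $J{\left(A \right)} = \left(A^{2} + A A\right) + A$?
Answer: $-225342702$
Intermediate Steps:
$J{\left(A \right)} = A + 2 A^{2}$ ($J{\left(A \right)} = \left(A^{2} + A^{2}\right) + A = 2 A^{2} + A = A + 2 A^{2}$)
$Q{\left(Z \right)} = \frac{1}{2 Z}$
$- \frac{321001}{Q{\left(J{\left(13 \right)} \right)}} = - \frac{321001}{\frac{1}{2} \frac{1}{13 \left(1 + 2 \cdot 13\right)}} = - \frac{321001}{\frac{1}{2} \frac{1}{13 \left(1 + 26\right)}} = - \frac{321001}{\frac{1}{2} \frac{1}{13 \cdot 27}} = - \frac{321001}{\frac{1}{2} \cdot \frac{1}{351}} = - 321001 \frac{1}{\frac{1}{702}} = \left(-321001\right) 702 = -225342702$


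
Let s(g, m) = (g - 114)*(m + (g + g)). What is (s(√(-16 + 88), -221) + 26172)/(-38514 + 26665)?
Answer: -3030/697 + 2694*√2/11849 ≈ -4.0257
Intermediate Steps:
s(g, m) = (-114 + g)*(m + 2*g)
(s(√(-16 + 88), -221) + 26172)/(-38514 + 26665) = ((-228*√(-16 + 88) - 114*(-221) + 2*(√(-16 + 88))² + √(-16 + 88)*(-221)) + 26172)/(-38514 + 26665) = ((-1368*√2 + 25194 + 2*(√72)² + √72*(-221)) + 26172)/(-11849) = ((-1368*√2 + 25194 + 2*(6*√2)² + (6*√2)*(-221)) + 26172)*(-1/11849) = ((-1368*√2 + 25194 + 2*72 - 1326*√2) + 26172)*(-1/11849) = ((-1368*√2 + 25194 + 144 - 1326*√2) + 26172)*(-1/11849) = ((25338 - 2694*√2) + 26172)*(-1/11849) = (51510 - 2694*√2)*(-1/11849) = -3030/697 + 2694*√2/11849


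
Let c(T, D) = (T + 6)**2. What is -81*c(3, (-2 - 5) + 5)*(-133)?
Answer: 872613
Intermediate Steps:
c(T, D) = (6 + T)**2
-81*c(3, (-2 - 5) + 5)*(-133) = -81*(6 + 3)**2*(-133) = -81*9**2*(-133) = -81*81*(-133) = -6561*(-133) = 872613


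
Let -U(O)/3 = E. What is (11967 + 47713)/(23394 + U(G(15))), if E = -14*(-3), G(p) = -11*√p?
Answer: 14920/5817 ≈ 2.5649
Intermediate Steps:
E = 42
U(O) = -126 (U(O) = -3*42 = -126)
(11967 + 47713)/(23394 + U(G(15))) = (11967 + 47713)/(23394 - 126) = 59680/23268 = 59680*(1/23268) = 14920/5817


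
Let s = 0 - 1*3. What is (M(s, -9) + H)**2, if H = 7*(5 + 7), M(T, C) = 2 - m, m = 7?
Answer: 6241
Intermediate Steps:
s = -3 (s = 0 - 3 = -3)
M(T, C) = -5 (M(T, C) = 2 - 1*7 = 2 - 7 = -5)
H = 84 (H = 7*12 = 84)
(M(s, -9) + H)**2 = (-5 + 84)**2 = 79**2 = 6241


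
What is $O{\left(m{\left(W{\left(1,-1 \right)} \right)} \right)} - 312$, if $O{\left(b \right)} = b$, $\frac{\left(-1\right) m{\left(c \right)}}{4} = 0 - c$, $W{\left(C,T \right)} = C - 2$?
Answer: $-316$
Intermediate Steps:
$W{\left(C,T \right)} = -2 + C$
$m{\left(c \right)} = 4 c$ ($m{\left(c \right)} = - 4 \left(0 - c\right) = - 4 \left(- c\right) = 4 c$)
$O{\left(m{\left(W{\left(1,-1 \right)} \right)} \right)} - 312 = 4 \left(-2 + 1\right) - 312 = 4 \left(-1\right) - 312 = -4 - 312 = -316$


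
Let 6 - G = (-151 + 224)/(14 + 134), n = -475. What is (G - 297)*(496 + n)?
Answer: -905961/148 ≈ -6121.4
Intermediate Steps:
G = 815/148 (G = 6 - (-151 + 224)/(14 + 134) = 6 - 73/148 = 815/148 ≈ 5.5068)
(G - 297)*(496 + n) = (815/148 - 297)*(496 - 475) = -43141/148*21 = -905961/148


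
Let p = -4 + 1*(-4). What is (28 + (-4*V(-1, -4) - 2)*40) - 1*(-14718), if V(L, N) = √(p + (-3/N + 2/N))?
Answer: 14666 - 80*I*√31 ≈ 14666.0 - 445.42*I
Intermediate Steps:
p = -8 (p = -4 - 4 = -8)
V(L, N) = √(-8 - 1/N) (V(L, N) = √(-8 + (-3/N + 2/N)) = √(-8 - 1/N))
(28 + (-4*V(-1, -4) - 2)*40) - 1*(-14718) = (28 + (-4*√(-8 - 1/(-4)) - 2)*40) - 1*(-14718) = (28 + (-4*√(-8 - 1*(-¼)) - 2)*40) + 14718 = (28 + (-4*√(-8 + ¼) - 2)*40) + 14718 = (28 + (-2*I*√31 - 2)*40) + 14718 = (28 + (-2 - 2*I*√31)*40) + 14718 = (28 + (-80 - 80*I*√31)) + 14718 = (-52 - 80*I*√31) + 14718 = 14666 - 80*I*√31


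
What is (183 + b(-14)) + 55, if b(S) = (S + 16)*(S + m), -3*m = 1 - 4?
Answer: 212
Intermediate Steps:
m = 1 (m = -(1 - 4)/3 = -⅓*(-3) = 1)
b(S) = (1 + S)*(16 + S) (b(S) = (S + 16)*(S + 1) = (16 + S)*(1 + S) = (1 + S)*(16 + S))
(183 + b(-14)) + 55 = (183 + (16 + (-14)² + 17*(-14))) + 55 = (183 + (16 + 196 - 238)) + 55 = (183 - 26) + 55 = 157 + 55 = 212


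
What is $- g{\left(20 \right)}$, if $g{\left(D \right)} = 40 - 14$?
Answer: $-26$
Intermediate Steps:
$g{\left(D \right)} = 26$
$- g{\left(20 \right)} = \left(-1\right) 26 = -26$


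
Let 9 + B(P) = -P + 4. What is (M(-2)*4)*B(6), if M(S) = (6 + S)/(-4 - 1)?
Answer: 176/5 ≈ 35.200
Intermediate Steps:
M(S) = -6/5 - S/5 (M(S) = (6 + S)/(-5) = (6 + S)*(-⅕) = -6/5 - S/5)
B(P) = -5 - P (B(P) = -9 + (-P + 4) = -9 + (4 - P) = -5 - P)
(M(-2)*4)*B(6) = ((-6/5 - ⅕*(-2))*4)*(-5 - 1*6) = ((-6/5 + ⅖)*4)*(-5 - 6) = -⅘*4*(-11) = -16/5*(-11) = 176/5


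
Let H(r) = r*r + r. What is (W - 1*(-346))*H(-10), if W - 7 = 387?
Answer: 66600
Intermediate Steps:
W = 394 (W = 7 + 387 = 394)
H(r) = r + r² (H(r) = r² + r = r + r²)
(W - 1*(-346))*H(-10) = (394 - 1*(-346))*(-10*(1 - 10)) = (394 + 346)*(-10*(-9)) = 740*90 = 66600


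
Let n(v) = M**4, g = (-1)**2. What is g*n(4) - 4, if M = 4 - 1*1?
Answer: 77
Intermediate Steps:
M = 3 (M = 4 - 1 = 3)
g = 1
n(v) = 81 (n(v) = 3**4 = 81)
g*n(4) - 4 = 1*81 - 4 = 81 - 4 = 77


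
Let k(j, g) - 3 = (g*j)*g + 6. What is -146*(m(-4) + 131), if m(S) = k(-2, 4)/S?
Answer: -39931/2 ≈ -19966.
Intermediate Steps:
k(j, g) = 9 + j*g² (k(j, g) = 3 + ((g*j)*g + 6) = 3 + (j*g² + 6) = 3 + (6 + j*g²) = 9 + j*g²)
m(S) = -23/S (m(S) = (9 - 2*4²)/S = (9 - 2*16)/S = (9 - 32)/S = -23/S)
-146*(m(-4) + 131) = -146*(-23/(-4) + 131) = -146*(-23*(-¼) + 131) = -146*(23/4 + 131) = -146*547/4 = -39931/2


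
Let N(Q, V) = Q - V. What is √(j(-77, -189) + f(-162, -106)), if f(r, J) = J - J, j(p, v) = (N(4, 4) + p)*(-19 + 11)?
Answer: 2*√154 ≈ 24.819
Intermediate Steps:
j(p, v) = -8*p (j(p, v) = ((4 - 1*4) + p)*(-19 + 11) = ((4 - 4) + p)*(-8) = (0 + p)*(-8) = p*(-8) = -8*p)
f(r, J) = 0
√(j(-77, -189) + f(-162, -106)) = √(-8*(-77) + 0) = √(616 + 0) = √616 = 2*√154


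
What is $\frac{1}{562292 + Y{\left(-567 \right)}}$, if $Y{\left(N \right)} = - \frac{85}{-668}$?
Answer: $\frac{668}{375611141} \approx 1.7784 \cdot 10^{-6}$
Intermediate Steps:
$Y{\left(N \right)} = \frac{85}{668}$ ($Y{\left(N \right)} = \left(-85\right) \left(- \frac{1}{668}\right) = \frac{85}{668}$)
$\frac{1}{562292 + Y{\left(-567 \right)}} = \frac{1}{562292 + \frac{85}{668}} = \frac{1}{\frac{375611141}{668}} = \frac{668}{375611141}$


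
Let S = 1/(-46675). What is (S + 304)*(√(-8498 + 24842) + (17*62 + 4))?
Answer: 15012172542/46675 + 85135194*√454/46675 ≈ 3.6050e+5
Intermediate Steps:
S = -1/46675 ≈ -2.1425e-5
(S + 304)*(√(-8498 + 24842) + (17*62 + 4)) = (-1/46675 + 304)*(√(-8498 + 24842) + (17*62 + 4)) = 14189199*(√16344 + (1054 + 4))/46675 = 14189199*(6*√454 + 1058)/46675 = 14189199*(1058 + 6*√454)/46675 = 15012172542/46675 + 85135194*√454/46675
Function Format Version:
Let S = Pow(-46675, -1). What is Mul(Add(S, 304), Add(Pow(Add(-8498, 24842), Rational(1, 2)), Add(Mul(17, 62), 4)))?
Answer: Add(Rational(15012172542, 46675), Mul(Rational(85135194, 46675), Pow(454, Rational(1, 2)))) ≈ 3.6050e+5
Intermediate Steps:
S = Rational(-1, 46675) ≈ -2.1425e-5
Mul(Add(S, 304), Add(Pow(Add(-8498, 24842), Rational(1, 2)), Add(Mul(17, 62), 4))) = Mul(Add(Rational(-1, 46675), 304), Add(Pow(Add(-8498, 24842), Rational(1, 2)), Add(Mul(17, 62), 4))) = Mul(Rational(14189199, 46675), Add(Pow(16344, Rational(1, 2)), Add(1054, 4))) = Mul(Rational(14189199, 46675), Add(Mul(6, Pow(454, Rational(1, 2))), 1058)) = Mul(Rational(14189199, 46675), Add(1058, Mul(6, Pow(454, Rational(1, 2))))) = Add(Rational(15012172542, 46675), Mul(Rational(85135194, 46675), Pow(454, Rational(1, 2))))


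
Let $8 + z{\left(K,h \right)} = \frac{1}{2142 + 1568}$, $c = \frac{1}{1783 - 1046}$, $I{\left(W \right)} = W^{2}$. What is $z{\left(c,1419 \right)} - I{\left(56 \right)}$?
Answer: $- \frac{11664239}{3710} \approx -3144.0$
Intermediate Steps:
$c = \frac{1}{737} \approx 0.0013569$
$z{\left(K,h \right)} = - \frac{29679}{3710}$ ($z{\left(K,h \right)} = -8 + \frac{1}{2142 + 1568} = -8 + \frac{1}{3710} = - \frac{29679}{3710}$)
$z{\left(c,1419 \right)} - I{\left(56 \right)} = - \frac{29679}{3710} - 56^{2} = - \frac{29679}{3710} - 3136 = - \frac{11664239}{3710}$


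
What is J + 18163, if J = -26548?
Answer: -8385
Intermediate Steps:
J + 18163 = -26548 + 18163 = -8385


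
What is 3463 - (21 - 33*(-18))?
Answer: 2848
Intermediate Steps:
3463 - (21 - 33*(-18)) = 3463 - (21 + 594) = 3463 - 1*615 = 3463 - 615 = 2848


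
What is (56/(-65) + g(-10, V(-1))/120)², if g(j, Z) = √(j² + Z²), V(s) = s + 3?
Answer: 227989/304200 - 28*√26/975 ≈ 0.60304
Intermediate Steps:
V(s) = 3 + s
g(j, Z) = √(Z² + j²)
(56/(-65) + g(-10, V(-1))/120)² = (56/(-65) + √((3 - 1)² + (-10)²)/120)² = (56*(-1/65) + √(2² + 100)*(1/120))² = (-56/65 + √(4 + 100)*(1/120))² = (-56/65 + √104*(1/120))² = (-56/65 + (2*√26)*(1/120))² = (-56/65 + √26/60)²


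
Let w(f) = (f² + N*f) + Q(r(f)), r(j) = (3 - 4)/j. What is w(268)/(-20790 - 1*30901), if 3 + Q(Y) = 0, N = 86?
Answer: -94869/51691 ≈ -1.8353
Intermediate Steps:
r(j) = -1/j
Q(Y) = -3 (Q(Y) = -3 + 0 = -3)
w(f) = -3 + f² + 86*f (w(f) = (f² + 86*f) - 3 = -3 + f² + 86*f)
w(268)/(-20790 - 1*30901) = (-3 + 268² + 86*268)/(-20790 - 1*30901) = (-3 + 71824 + 23048)/(-20790 - 30901) = 94869/(-51691) = 94869*(-1/51691) = -94869/51691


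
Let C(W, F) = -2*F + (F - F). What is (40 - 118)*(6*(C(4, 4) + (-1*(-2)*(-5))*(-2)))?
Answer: -5616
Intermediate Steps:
C(W, F) = -2*F (C(W, F) = -2*F + 0 = -2*F)
(40 - 118)*(6*(C(4, 4) + (-1*(-2)*(-5))*(-2))) = (40 - 118)*(6*(-2*4 + (-1*(-2)*(-5))*(-2))) = -468*(-8 + (2*(-5))*(-2)) = -468*(-8 - 10*(-2)) = -468*(-8 + 20) = -468*12 = -78*72 = -5616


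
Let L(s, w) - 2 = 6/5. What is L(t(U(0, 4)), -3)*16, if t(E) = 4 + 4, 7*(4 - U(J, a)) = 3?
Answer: 256/5 ≈ 51.200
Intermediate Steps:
U(J, a) = 25/7 (U(J, a) = 4 - 1/7*3 = 4 - 3/7 = 25/7)
t(E) = 8
L(s, w) = 16/5 (L(s, w) = 2 + 6/5 = 16/5)
L(t(U(0, 4)), -3)*16 = (16/5)*16 = 256/5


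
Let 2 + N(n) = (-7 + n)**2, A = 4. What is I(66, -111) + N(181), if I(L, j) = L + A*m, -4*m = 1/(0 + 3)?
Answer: 91019/3 ≈ 30340.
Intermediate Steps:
m = -1/12 (m = -1/(4*(0 + 3)) = -1/4/3 = -1/4*1/3 = -1/12 ≈ -0.083333)
N(n) = -2 + (-7 + n)**2
I(L, j) = -1/3 + L (I(L, j) = L + 4*(-1/12) = L - 1/3 = -1/3 + L)
I(66, -111) + N(181) = (-1/3 + 66) + (-2 + (-7 + 181)**2) = 197/3 + (-2 + 174**2) = 197/3 + (-2 + 30276) = 197/3 + 30274 = 91019/3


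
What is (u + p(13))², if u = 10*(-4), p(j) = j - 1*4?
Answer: 961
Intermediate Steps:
p(j) = -4 + j (p(j) = j - 4 = -4 + j)
u = -40
(u + p(13))² = (-40 + (-4 + 13))² = (-40 + 9)² = (-31)² = 961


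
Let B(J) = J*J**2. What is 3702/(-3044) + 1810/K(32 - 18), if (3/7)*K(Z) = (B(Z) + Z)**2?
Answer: -12318748161/10130041607 ≈ -1.2161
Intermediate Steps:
B(J) = J**3
K(Z) = 7*(Z + Z**3)**2/3 (K(Z) = 7*(Z**3 + Z)**2/3 = 7*(Z + Z**3)**2/3)
3702/(-3044) + 1810/K(32 - 18) = 3702/(-3044) + 1810/((7*(32 - 18)**2*(1 + (32 - 18)**2)**2/3)) = 3702*(-1/3044) + 1810/(((7/3)*14**2*(1 + 14**2)**2)) = -1851/1522 + 1810/(((7/3)*196*(1 + 196)**2)) = -1851/1522 + 1810/(((7/3)*196*197**2)) = -1851/1522 + 1810/(((7/3)*196*38809)) = -1851/1522 + 1810/(53245948/3) = -1851/1522 + 1810*(3/53245948) = -1851/1522 + 2715/26622974 = -12318748161/10130041607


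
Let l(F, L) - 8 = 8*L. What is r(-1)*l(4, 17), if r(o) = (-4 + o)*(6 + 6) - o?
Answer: -8496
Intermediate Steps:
l(F, L) = 8 + 8*L
r(o) = -48 + 11*o (r(o) = (-4 + o)*12 - o = (-48 + 12*o) - o = -48 + 11*o)
r(-1)*l(4, 17) = (-48 + 11*(-1))*(8 + 8*17) = (-48 - 11)*(8 + 136) = -59*144 = -8496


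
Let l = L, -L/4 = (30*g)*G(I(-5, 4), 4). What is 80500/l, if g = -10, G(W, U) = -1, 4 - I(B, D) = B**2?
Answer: -805/12 ≈ -67.083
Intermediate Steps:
I(B, D) = 4 - B**2
L = -1200 (L = -4*30*(-10)*(-1) = -(-1200)*(-1) = -4*300 = -1200)
l = -1200
80500/l = 80500/(-1200) = 80500*(-1/1200) = -805/12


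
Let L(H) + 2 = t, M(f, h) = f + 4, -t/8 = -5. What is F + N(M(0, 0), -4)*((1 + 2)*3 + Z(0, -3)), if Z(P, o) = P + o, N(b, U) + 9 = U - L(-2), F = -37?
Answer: -343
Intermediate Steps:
t = 40 (t = -8*(-5) = 40)
M(f, h) = 4 + f
L(H) = 38 (L(H) = -2 + 40 = 38)
N(b, U) = -47 + U (N(b, U) = -9 + (U - 1*38) = -9 + (U - 38) = -9 + (-38 + U) = -47 + U)
F + N(M(0, 0), -4)*((1 + 2)*3 + Z(0, -3)) = -37 + (-47 - 4)*((1 + 2)*3 + (0 - 3)) = -37 - 51*(3*3 - 3) = -37 - 51*(9 - 3) = -37 - 51*6 = -37 - 306 = -343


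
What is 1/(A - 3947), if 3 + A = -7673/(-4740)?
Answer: -4740/18715327 ≈ -0.00025327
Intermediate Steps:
A = -6547/4740 (A = -3 - 7673/(-4740) = -3 - 7673*(-1/4740) = -3 + 7673/4740 = -6547/4740 ≈ -1.3812)
1/(A - 3947) = 1/(-6547/4740 - 3947) = 1/(-18715327/4740) = -4740/18715327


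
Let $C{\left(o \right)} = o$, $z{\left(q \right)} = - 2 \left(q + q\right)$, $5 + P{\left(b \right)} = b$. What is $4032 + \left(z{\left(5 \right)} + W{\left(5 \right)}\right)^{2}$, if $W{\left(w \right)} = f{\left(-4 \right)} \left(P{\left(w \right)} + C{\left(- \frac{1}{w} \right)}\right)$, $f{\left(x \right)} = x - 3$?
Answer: $\frac{109449}{25} \approx 4378.0$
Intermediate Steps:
$P{\left(b \right)} = -5 + b$
$z{\left(q \right)} = - 4 q$ ($z{\left(q \right)} = - 2 \cdot 2 q = - 4 q$)
$f{\left(x \right)} = -3 + x$
$W{\left(w \right)} = 35 - 7 w + \frac{7}{w}$ ($W{\left(w \right)} = \left(-3 - 4\right) \left(\left(-5 + w\right) - \frac{1}{w}\right) = - 7 \left(-5 + w - \frac{1}{w}\right) = 35 - 7 w + \frac{7}{w}$)
$4032 + \left(z{\left(5 \right)} + W{\left(5 \right)}\right)^{2} = 4032 + \left(\left(-4\right) 5 + \left(35 - 35 + \frac{7}{5}\right)\right)^{2} = 4032 + \left(-20 + \left(35 - 35 + 7 \cdot \frac{1}{5}\right)\right)^{2} = 4032 + \left(-20 + \left(35 - 35 + \frac{7}{5}\right)\right)^{2} = 4032 + \left(-20 + \frac{7}{5}\right)^{2} = 4032 + \left(- \frac{93}{5}\right)^{2} = 4032 + \frac{8649}{25} = \frac{109449}{25}$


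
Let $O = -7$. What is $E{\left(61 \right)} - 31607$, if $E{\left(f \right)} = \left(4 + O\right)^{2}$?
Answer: $-31598$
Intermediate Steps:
$E{\left(f \right)} = 9$ ($E{\left(f \right)} = \left(4 - 7\right)^{2} = \left(-3\right)^{2} = 9$)
$E{\left(61 \right)} - 31607 = 9 - 31607 = -31598$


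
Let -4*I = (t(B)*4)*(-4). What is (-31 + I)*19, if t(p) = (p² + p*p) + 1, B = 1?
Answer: -361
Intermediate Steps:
t(p) = 1 + 2*p² (t(p) = (p² + p²) + 1 = 2*p² + 1 = 1 + 2*p²)
I = 12 (I = -(1 + 2*1²)*4*(-4)/4 = -(1 + 2*1)*4*(-4)/4 = -(1 + 2)*4*(-4)/4 = -3*4*(-4)/4 = -3*(-4) = -¼*(-48) = 12)
(-31 + I)*19 = (-31 + 12)*19 = -19*19 = -361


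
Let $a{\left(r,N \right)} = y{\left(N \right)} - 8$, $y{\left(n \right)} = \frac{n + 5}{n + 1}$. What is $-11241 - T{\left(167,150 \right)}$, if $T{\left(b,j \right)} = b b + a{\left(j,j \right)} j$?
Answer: $- \frac{5750680}{151} \approx -38084.0$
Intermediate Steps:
$y{\left(n \right)} = \frac{5 + n}{1 + n}$
$a{\left(r,N \right)} = -8 + \frac{5 + N}{1 + N}$ ($a{\left(r,N \right)} = \frac{5 + N}{1 + N} - 8 = -8 + \frac{5 + N}{1 + N}$)
$T{\left(b,j \right)} = b^{2} + \frac{j \left(-3 - 7 j\right)}{1 + j}$ ($T{\left(b,j \right)} = b b + \frac{-3 - 7 j}{1 + j} j = b^{2} + \frac{j \left(-3 - 7 j\right)}{1 + j}$)
$-11241 - T{\left(167,150 \right)} = -11241 - \frac{167^{2} \left(1 + 150\right) - 150 \left(3 + 7 \cdot 150\right)}{1 + 150} = -11241 - \frac{27889 \cdot 151 - 150 \left(3 + 1050\right)}{151} = -11241 - \frac{4211239 - 150 \cdot 1053}{151} = -11241 - \frac{4211239 - 157950}{151} = -11241 - \frac{1}{151} \cdot 4053289 = -11241 - \frac{4053289}{151} = - \frac{5750680}{151}$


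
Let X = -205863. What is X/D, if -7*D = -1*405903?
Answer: -480347/135301 ≈ -3.5502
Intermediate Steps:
D = 405903/7 (D = -(-1)*405903/7 = -1/7*(-405903) = 405903/7 ≈ 57986.)
X/D = -205863/405903/7 = -205863*7/405903 = -480347/135301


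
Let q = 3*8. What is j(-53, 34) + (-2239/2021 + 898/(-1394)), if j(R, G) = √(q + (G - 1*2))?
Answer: -2468012/1408637 + 2*√14 ≈ 5.7313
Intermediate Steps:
q = 24
j(R, G) = √(22 + G) (j(R, G) = √(24 + (G - 1*2)) = √(24 + (G - 2)) = √(24 + (-2 + G)) = √(22 + G))
j(-53, 34) + (-2239/2021 + 898/(-1394)) = √(22 + 34) + (-2239/2021 + 898/(-1394)) = √56 + (-2239*1/2021 + 898*(-1/1394)) = 2*√14 + (-2239/2021 - 449/697) = 2*√14 - 2468012/1408637 = -2468012/1408637 + 2*√14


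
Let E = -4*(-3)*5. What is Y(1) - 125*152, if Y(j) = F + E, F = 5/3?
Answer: -56815/3 ≈ -18938.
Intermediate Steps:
E = 60 (E = 12*5 = 60)
F = 5/3 (F = 5*(1/3) = 5/3 ≈ 1.6667)
Y(j) = 185/3 (Y(j) = 5/3 + 60 = 185/3)
Y(1) - 125*152 = 185/3 - 125*152 = 185/3 - 19000 = -56815/3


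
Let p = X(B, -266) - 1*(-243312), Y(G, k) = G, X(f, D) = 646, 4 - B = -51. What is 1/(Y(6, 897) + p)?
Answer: 1/243964 ≈ 4.0990e-6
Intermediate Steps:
B = 55 (B = 4 - 1*(-51) = 4 + 51 = 55)
p = 243958 (p = 646 - 1*(-243312) = 646 + 243312 = 243958)
1/(Y(6, 897) + p) = 1/(6 + 243958) = 1/243964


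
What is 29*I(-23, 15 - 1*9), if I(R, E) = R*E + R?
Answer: -4669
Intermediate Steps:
I(R, E) = R + E*R (I(R, E) = E*R + R = R + E*R)
29*I(-23, 15 - 1*9) = 29*(-23*(1 + (15 - 1*9))) = 29*(-23*(1 + (15 - 9))) = 29*(-23*(1 + 6)) = 29*(-23*7) = 29*(-161) = -4669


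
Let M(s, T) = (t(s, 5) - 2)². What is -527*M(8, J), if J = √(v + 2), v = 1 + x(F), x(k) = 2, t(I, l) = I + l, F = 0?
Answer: -63767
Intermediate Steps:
v = 3 (v = 1 + 2 = 3)
J = √5 (J = √(3 + 2) = √5 ≈ 2.2361)
M(s, T) = (3 + s)² (M(s, T) = ((s + 5) - 2)² = ((5 + s) - 2)² = (3 + s)²)
-527*M(8, J) = -527*(3 + 8)² = -527*11² = -527*121 = -63767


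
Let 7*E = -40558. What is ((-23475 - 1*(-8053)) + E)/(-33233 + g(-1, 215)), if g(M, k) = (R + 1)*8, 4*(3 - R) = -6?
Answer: 544/851 ≈ 0.63925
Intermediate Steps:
R = 9/2 (R = 3 - 1/4*(-6) = 3 + 3/2 = 9/2 ≈ 4.5000)
E = -5794 (E = (1/7)*(-40558) = -5794)
g(M, k) = 44 (g(M, k) = (9/2 + 1)*8 = (11/2)*8 = 44)
((-23475 - 1*(-8053)) + E)/(-33233 + g(-1, 215)) = ((-23475 - 1*(-8053)) - 5794)/(-33233 + 44) = ((-23475 + 8053) - 5794)/(-33189) = (-15422 - 5794)*(-1/33189) = -21216*(-1/33189) = 544/851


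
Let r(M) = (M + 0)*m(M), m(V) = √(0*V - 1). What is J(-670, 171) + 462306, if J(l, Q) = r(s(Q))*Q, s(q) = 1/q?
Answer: 462306 + I ≈ 4.6231e+5 + 1.0*I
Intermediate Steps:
m(V) = I (m(V) = √(0 - 1) = √(-1) = I)
r(M) = I*M (r(M) = (M + 0)*I = M*I = I*M)
J(l, Q) = I (J(l, Q) = (I/Q)*Q = I)
J(-670, 171) + 462306 = I + 462306 = 462306 + I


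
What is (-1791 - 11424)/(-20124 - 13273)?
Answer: 13215/33397 ≈ 0.39569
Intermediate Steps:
(-1791 - 11424)/(-20124 - 13273) = -13215/(-33397) = -13215*(-1/33397) = 13215/33397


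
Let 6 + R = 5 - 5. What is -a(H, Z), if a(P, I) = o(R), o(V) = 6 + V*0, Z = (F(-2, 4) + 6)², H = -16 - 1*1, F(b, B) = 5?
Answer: -6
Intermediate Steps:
H = -17 (H = -16 - 1 = -17)
Z = 121 (Z = (5 + 6)² = 11² = 121)
R = -6 (R = -6 + (5 - 5) = -6 + 0 = -6)
o(V) = 6 (o(V) = 6 + 0 = 6)
a(P, I) = 6
-a(H, Z) = -1*6 = -6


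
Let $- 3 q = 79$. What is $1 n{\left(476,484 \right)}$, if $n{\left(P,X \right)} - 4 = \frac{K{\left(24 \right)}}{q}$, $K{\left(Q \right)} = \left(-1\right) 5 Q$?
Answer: $\frac{676}{79} \approx 8.557$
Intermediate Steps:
$q = - \frac{79}{3}$ ($q = \left(- \frac{1}{3}\right) 79 = - \frac{79}{3} \approx -26.333$)
$K{\left(Q \right)} = - 5 Q$
$n{\left(P,X \right)} = \frac{676}{79}$ ($n{\left(P,X \right)} = 4 + \frac{\left(-5\right) 24}{- \frac{79}{3}} = 4 - - \frac{360}{79} = 4 + \frac{360}{79} = \frac{676}{79}$)
$1 n{\left(476,484 \right)} = 1 \cdot \frac{676}{79} = \frac{676}{79}$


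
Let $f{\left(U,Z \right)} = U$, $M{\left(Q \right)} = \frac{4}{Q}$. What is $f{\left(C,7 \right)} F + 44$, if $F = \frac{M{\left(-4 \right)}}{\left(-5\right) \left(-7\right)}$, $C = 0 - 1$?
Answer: $\frac{1541}{35} \approx 44.029$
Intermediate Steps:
$C = -1$
$F = - \frac{1}{35}$ ($F = \frac{4 \frac{1}{-4}}{\left(-5\right) \left(-7\right)} = \frac{4 \left(- \frac{1}{4}\right)}{35} = \left(-1\right) \frac{1}{35} = - \frac{1}{35} \approx -0.028571$)
$f{\left(C,7 \right)} F + 44 = \left(-1\right) \left(- \frac{1}{35}\right) + 44 = \frac{1}{35} + 44 = \frac{1541}{35}$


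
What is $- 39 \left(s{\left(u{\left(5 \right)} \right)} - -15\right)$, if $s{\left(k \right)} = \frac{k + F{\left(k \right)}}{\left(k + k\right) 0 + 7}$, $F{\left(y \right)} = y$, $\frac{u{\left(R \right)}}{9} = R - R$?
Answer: $-585$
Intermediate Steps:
$u{\left(R \right)} = 0$ ($u{\left(R \right)} = 9 \left(R - R\right) = 9 \cdot 0 = 0$)
$s{\left(k \right)} = \frac{2 k}{7}$ ($s{\left(k \right)} = \frac{k + k}{\left(k + k\right) 0 + 7} = \frac{2 k}{2 k 0 + 7} = \frac{2 k}{0 + 7} = \frac{2 k}{7}$)
$- 39 \left(s{\left(u{\left(5 \right)} \right)} - -15\right) = - 39 \left(\frac{2}{7} \cdot 0 - -15\right) = - 39 \left(0 + \left(22 - 7\right)\right) = - 39 \left(0 + 15\right) = \left(-39\right) 15 = -585$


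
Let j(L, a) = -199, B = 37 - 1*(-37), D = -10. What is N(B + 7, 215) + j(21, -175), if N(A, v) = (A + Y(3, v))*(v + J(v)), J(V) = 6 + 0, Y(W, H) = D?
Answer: 15492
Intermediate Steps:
Y(W, H) = -10
B = 74 (B = 37 + 37 = 74)
J(V) = 6
N(A, v) = (-10 + A)*(6 + v) (N(A, v) = (A - 10)*(v + 6) = (-10 + A)*(6 + v))
N(B + 7, 215) + j(21, -175) = (-60 - 10*215 + 6*(74 + 7) + (74 + 7)*215) - 199 = (-60 - 2150 + 6*81 + 81*215) - 199 = (-60 - 2150 + 486 + 17415) - 199 = 15691 - 199 = 15492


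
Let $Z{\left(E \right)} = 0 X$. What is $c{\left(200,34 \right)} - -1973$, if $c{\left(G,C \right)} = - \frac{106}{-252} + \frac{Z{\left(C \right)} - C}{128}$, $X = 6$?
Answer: $\frac{7955761}{4032} \approx 1973.2$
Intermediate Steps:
$Z{\left(E \right)} = 0$ ($Z{\left(E \right)} = 0 \cdot 6 = 0$)
$c{\left(G,C \right)} = \frac{53}{126} - \frac{C}{128}$ ($c{\left(G,C \right)} = - \frac{106}{-252} + \frac{0 - C}{128} = \left(-106\right) \left(- \frac{1}{252}\right) + - C \frac{1}{128} = \frac{53}{126} - \frac{C}{128}$)
$c{\left(200,34 \right)} - -1973 = \left(\frac{53}{126} - \frac{17}{64}\right) - -1973 = \left(\frac{53}{126} - \frac{17}{64}\right) + 1973 = \frac{625}{4032} + 1973 = \frac{7955761}{4032}$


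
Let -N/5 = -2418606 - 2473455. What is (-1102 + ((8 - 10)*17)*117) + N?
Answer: 24455225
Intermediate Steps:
N = 24460305 (N = -5*(-2418606 - 2473455) = -5*(-4892061) = 24460305)
(-1102 + ((8 - 10)*17)*117) + N = (-1102 + ((8 - 10)*17)*117) + 24460305 = (-1102 - 2*17*117) + 24460305 = (-1102 - 34*117) + 24460305 = (-1102 - 3978) + 24460305 = -5080 + 24460305 = 24455225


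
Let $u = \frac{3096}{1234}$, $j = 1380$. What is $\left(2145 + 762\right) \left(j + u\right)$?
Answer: $\frac{2479694256}{617} \approx 4.019 \cdot 10^{6}$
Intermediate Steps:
$u = \frac{1548}{617}$ ($u = 3096 \cdot \frac{1}{1234} = \frac{1548}{617} \approx 2.5089$)
$\left(2145 + 762\right) \left(j + u\right) = \left(2145 + 762\right) \left(1380 + \frac{1548}{617}\right) = 2907 \cdot \frac{853008}{617} = \frac{2479694256}{617}$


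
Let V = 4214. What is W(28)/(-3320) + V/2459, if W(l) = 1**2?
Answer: 13988021/8163880 ≈ 1.7134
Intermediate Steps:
W(l) = 1
W(28)/(-3320) + V/2459 = 1/(-3320) + 4214/2459 = 1*(-1/3320) + 4214*(1/2459) = -1/3320 + 4214/2459 = 13988021/8163880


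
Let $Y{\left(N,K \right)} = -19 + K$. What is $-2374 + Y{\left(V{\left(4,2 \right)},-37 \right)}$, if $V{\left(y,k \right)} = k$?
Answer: $-2430$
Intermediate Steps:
$-2374 + Y{\left(V{\left(4,2 \right)},-37 \right)} = -2374 - 56 = -2430$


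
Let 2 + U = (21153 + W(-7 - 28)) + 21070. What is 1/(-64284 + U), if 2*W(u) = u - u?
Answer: -1/22063 ≈ -4.5325e-5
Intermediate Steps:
W(u) = 0 (W(u) = (u - u)/2 = (½)*0 = 0)
U = 42221 (U = -2 + ((21153 + 0) + 21070) = -2 + (21153 + 21070) = -2 + 42223 = 42221)
1/(-64284 + U) = 1/(-64284 + 42221) = 1/(-22063) = -1/22063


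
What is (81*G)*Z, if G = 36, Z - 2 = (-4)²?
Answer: 52488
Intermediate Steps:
Z = 18 (Z = 2 + (-4)² = 2 + 16 = 18)
(81*G)*Z = (81*36)*18 = 2916*18 = 52488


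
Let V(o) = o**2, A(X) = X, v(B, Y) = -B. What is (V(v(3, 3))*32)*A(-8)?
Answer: -2304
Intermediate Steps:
(V(v(3, 3))*32)*A(-8) = ((-1*3)**2*32)*(-8) = ((-3)**2*32)*(-8) = (9*32)*(-8) = 288*(-8) = -2304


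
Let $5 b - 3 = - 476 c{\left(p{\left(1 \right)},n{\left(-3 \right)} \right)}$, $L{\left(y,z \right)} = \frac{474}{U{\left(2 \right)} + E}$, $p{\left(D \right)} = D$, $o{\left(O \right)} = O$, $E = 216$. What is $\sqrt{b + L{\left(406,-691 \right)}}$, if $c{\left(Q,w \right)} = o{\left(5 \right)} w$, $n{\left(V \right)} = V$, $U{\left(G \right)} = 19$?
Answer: $\frac{3 \sqrt{351137}}{47} \approx 37.823$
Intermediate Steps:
$c{\left(Q,w \right)} = 5 w$
$L{\left(y,z \right)} = \frac{474}{235}$ ($L{\left(y,z \right)} = \frac{474}{19 + 216} = \frac{474}{235}$)
$b = \frac{7143}{5}$ ($b = \frac{3}{5} + \frac{\left(-476\right) 5 \left(-3\right)}{5} = \frac{3}{5} + \frac{\left(-476\right) \left(-15\right)}{5} = \frac{3}{5} + \frac{1}{5} \cdot 7140 = \frac{3}{5} + 1428 = \frac{7143}{5} \approx 1428.6$)
$\sqrt{b + L{\left(406,-691 \right)}} = \sqrt{\frac{7143}{5} + \frac{474}{235}} = \sqrt{\frac{67239}{47}} = \frac{3 \sqrt{351137}}{47}$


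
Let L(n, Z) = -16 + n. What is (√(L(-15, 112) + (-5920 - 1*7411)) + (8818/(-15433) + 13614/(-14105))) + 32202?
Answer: 7009476255178/217682465 + I*√13362 ≈ 32200.0 + 115.59*I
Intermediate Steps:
(√(L(-15, 112) + (-5920 - 1*7411)) + (8818/(-15433) + 13614/(-14105))) + 32202 = (√((-16 - 15) + (-5920 - 1*7411)) + (8818/(-15433) + 13614/(-14105))) + 32202 = (√(-31 + (-5920 - 7411)) + (8818*(-1/15433) + 13614*(-1/14105))) + 32202 = (√(-31 - 13331) + (-8818/15433 - 13614/14105)) + 32202 = (√(-13362) - 334482752/217682465) + 32202 = (I*√13362 - 334482752/217682465) + 32202 = (-334482752/217682465 + I*√13362) + 32202 = 7009476255178/217682465 + I*√13362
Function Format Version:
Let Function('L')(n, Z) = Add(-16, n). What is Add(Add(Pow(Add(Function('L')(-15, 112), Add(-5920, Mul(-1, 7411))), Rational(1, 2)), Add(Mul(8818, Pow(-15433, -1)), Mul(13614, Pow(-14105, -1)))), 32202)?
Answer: Add(Rational(7009476255178, 217682465), Mul(I, Pow(13362, Rational(1, 2)))) ≈ Add(32200., Mul(115.59, I))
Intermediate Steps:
Add(Add(Pow(Add(Function('L')(-15, 112), Add(-5920, Mul(-1, 7411))), Rational(1, 2)), Add(Mul(8818, Pow(-15433, -1)), Mul(13614, Pow(-14105, -1)))), 32202) = Add(Add(Pow(Add(Add(-16, -15), Add(-5920, Mul(-1, 7411))), Rational(1, 2)), Add(Mul(8818, Pow(-15433, -1)), Mul(13614, Pow(-14105, -1)))), 32202) = Add(Add(Pow(Add(-31, Add(-5920, -7411)), Rational(1, 2)), Add(Mul(8818, Rational(-1, 15433)), Mul(13614, Rational(-1, 14105)))), 32202) = Add(Add(Pow(Add(-31, -13331), Rational(1, 2)), Add(Rational(-8818, 15433), Rational(-13614, 14105))), 32202) = Add(Add(Pow(-13362, Rational(1, 2)), Rational(-334482752, 217682465)), 32202) = Add(Add(Mul(I, Pow(13362, Rational(1, 2))), Rational(-334482752, 217682465)), 32202) = Add(Add(Rational(-334482752, 217682465), Mul(I, Pow(13362, Rational(1, 2)))), 32202) = Add(Rational(7009476255178, 217682465), Mul(I, Pow(13362, Rational(1, 2))))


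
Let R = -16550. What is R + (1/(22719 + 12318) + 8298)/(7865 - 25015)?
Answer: -1420704291361/85840650 ≈ -16550.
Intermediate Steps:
R + (1/(22719 + 12318) + 8298)/(7865 - 25015) = -16550 + (1/(22719 + 12318) + 8298)/(7865 - 25015) = -16550 + (1/35037 + 8298)/(-17150) = -16550 + (1/35037 + 8298)*(-1/17150) = -16550 + (290737027/35037)*(-1/17150) = -16550 - 41533861/85840650 = -1420704291361/85840650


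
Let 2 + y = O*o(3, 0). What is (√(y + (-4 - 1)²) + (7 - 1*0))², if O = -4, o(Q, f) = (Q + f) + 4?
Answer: (7 + I*√5)² ≈ 44.0 + 31.305*I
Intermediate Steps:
o(Q, f) = 4 + Q + f
y = -30 (y = -2 - 4*(4 + 3 + 0) = -2 - 4*7 = -2 - 28 = -30)
(√(y + (-4 - 1)²) + (7 - 1*0))² = (√(-30 + (-4 - 1)²) + (7 - 1*0))² = (√(-30 + (-5)²) + (7 + 0))² = (√(-30 + 25) + 7)² = (√(-5) + 7)² = (I*√5 + 7)² = (7 + I*√5)²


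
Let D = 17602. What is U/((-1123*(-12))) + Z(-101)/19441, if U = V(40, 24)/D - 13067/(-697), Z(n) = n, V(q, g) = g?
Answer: -6113314969901/1607105552858052 ≈ -0.0038039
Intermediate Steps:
U = 115011031/6134297 (U = 24/17602 - 13067/(-697) = 24*(1/17602) - 13067*(-1/697) = 12/8801 + 13067/697 = 115011031/6134297 ≈ 18.749)
U/((-1123*(-12))) + Z(-101)/19441 = 115011031/(6134297*((-1123*(-12)))) - 101/19441 = (115011031/6134297)/13476 - 101*1/19441 = (115011031/6134297)*(1/13476) - 101/19441 = 115011031/82665786372 - 101/19441 = -6113314969901/1607105552858052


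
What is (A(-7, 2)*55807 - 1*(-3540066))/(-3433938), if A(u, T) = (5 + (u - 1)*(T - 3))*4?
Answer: -3221015/1716969 ≈ -1.8760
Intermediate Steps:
A(u, T) = 20 + 4*(-1 + u)*(-3 + T) (A(u, T) = (5 + (-1 + u)*(-3 + T))*4 = 20 + 4*(-1 + u)*(-3 + T))
(A(-7, 2)*55807 - 1*(-3540066))/(-3433938) = ((32 - 12*(-7) - 4*2 + 4*2*(-7))*55807 - 1*(-3540066))/(-3433938) = ((32 + 84 - 8 - 56)*55807 + 3540066)*(-1/3433938) = (52*55807 + 3540066)*(-1/3433938) = (2901964 + 3540066)*(-1/3433938) = 6442030*(-1/3433938) = -3221015/1716969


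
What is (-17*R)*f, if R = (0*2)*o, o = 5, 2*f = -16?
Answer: 0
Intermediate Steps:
f = -8 (f = (½)*(-16) = -8)
R = 0 (R = (0*2)*5 = 0*5 = 0)
(-17*R)*f = -17*0*(-8) = 0*(-8) = 0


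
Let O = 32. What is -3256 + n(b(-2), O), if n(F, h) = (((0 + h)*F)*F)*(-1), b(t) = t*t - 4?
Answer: -3256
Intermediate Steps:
b(t) = -4 + t² (b(t) = t² - 4 = -4 + t²)
n(F, h) = -h*F² (n(F, h) = ((h*F)*F)*(-1) = ((F*h)*F)*(-1) = (h*F²)*(-1) = -h*F²)
-3256 + n(b(-2), O) = -3256 - 1*32*(-4 + (-2)²)² = -3256 - 1*32*(-4 + 4)² = -3256 - 1*32*0² = -3256 - 1*32*0 = -3256 + 0 = -3256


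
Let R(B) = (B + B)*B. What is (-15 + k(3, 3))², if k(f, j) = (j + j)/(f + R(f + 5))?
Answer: 3837681/17161 ≈ 223.63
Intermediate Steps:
R(B) = 2*B² (R(B) = (2*B)*B = 2*B²)
k(f, j) = 2*j/(f + 2*(5 + f)²) (k(f, j) = (j + j)/(f + 2*(f + 5)²) = (2*j)/(f + 2*(5 + f)²) = 2*j/(f + 2*(5 + f)²))
(-15 + k(3, 3))² = (-15 + 2*3/(3 + 2*(5 + 3)²))² = (-15 + 2*3/(3 + 2*8²))² = (-15 + 2*3/(3 + 2*64))² = (-15 + 2*3/(3 + 128))² = (-15 + 2*3/131)² = (-15 + 2*3*(1/131))² = (-15 + 6/131)² = (-1959/131)² = 3837681/17161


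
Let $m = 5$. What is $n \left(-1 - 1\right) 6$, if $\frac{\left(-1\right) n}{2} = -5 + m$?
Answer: $0$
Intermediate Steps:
$n = 0$ ($n = - 2 \left(-5 + 5\right) = \left(-2\right) 0 = 0$)
$n \left(-1 - 1\right) 6 = 0 \left(-1 - 1\right) 6 = 0 \left(-2\right) 6 = 0 \cdot 6 = 0$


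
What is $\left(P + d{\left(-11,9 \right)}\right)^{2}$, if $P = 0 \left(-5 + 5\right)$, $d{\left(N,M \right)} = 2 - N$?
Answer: $169$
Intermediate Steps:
$P = 0$ ($P = 0 \cdot 0 = 0$)
$\left(P + d{\left(-11,9 \right)}\right)^{2} = \left(0 + \left(2 - -11\right)\right)^{2} = \left(0 + \left(2 + 11\right)\right)^{2} = \left(0 + 13\right)^{2} = 13^{2} = 169$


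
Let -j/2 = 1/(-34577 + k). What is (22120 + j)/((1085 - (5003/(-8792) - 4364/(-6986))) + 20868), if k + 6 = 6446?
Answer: 2730556326265936/2709934489850673 ≈ 1.0076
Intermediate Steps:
k = 6440 (k = -6 + 6446 = 6440)
j = 2/28137 (j = -2/(-34577 + 6440) = -2/(-28137) = -2*(-1/28137) = 2/28137 ≈ 7.1081e-5)
(22120 + j)/((1085 - (5003/(-8792) - 4364/(-6986))) + 20868) = (22120 + 2/28137)/((1085 - (5003/(-8792) - 4364/(-6986))) + 20868) = 622390442/(28137*((1085 - (5003*(-1/8792) - 4364*(-1/6986))) + 20868)) = 622390442/(28137*((1085 - (-5003/8792 + 2182/3493)) + 20868)) = 622390442/(28137*((1085 - 1*244095/4387208) + 20868)) = 622390442/(28137*((1085 - 244095/4387208) + 20868)) = 622390442/(28137*(4759876585/4387208 + 20868)) = 622390442/(28137*(96312133129/4387208)) = (622390442/28137)*(4387208/96312133129) = 2730556326265936/2709934489850673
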